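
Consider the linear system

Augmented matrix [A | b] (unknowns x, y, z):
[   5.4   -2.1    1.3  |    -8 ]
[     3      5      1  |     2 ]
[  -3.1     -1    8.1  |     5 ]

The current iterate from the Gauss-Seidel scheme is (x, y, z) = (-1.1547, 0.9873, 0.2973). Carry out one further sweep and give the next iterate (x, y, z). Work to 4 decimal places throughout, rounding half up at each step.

(-1.1691, 1.0420, 0.2985)

One sweep:
  x = (-8 - (-2.1)·0.9873 - (1.3)·0.2973) / (5.4) = -1.1691
  y = (2 - (3)·-1.1691 - (1)·0.2973) / (5) = 1.0420
  z = (5 - (-3.1)·-1.1691 - (-1)·1.0420) / (8.1) = 0.2985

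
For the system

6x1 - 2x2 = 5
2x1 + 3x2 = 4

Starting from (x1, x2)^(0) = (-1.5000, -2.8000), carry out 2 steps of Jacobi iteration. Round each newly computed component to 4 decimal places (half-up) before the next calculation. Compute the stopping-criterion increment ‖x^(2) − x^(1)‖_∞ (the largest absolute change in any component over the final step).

Iteration 1:
  x1 = (5 - (-2)·-2.8000) / (6) = -0.1000
  x2 = (4 - (2)·-1.5000) / (3) = 2.3333
Iteration 2:
  x1 = (5 - (-2)·2.3333) / (6) = 1.6111
  x2 = (4 - (2)·-0.1000) / (3) = 1.4000
Change: (1.7111, -0.9333) → max |·| = 1.7111

1.7111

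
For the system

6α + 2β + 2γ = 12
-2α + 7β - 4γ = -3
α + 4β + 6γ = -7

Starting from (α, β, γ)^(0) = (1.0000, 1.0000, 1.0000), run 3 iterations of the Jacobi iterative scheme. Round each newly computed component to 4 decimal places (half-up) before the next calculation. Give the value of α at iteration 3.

2.9550

Iteration 1:
  α = (12 - (2)·1.0000 - (2)·1.0000) / (6) = 1.3333
  β = (-3 - (-2)·1.0000 - (-4)·1.0000) / (7) = 0.4286
  γ = (-7 - (1)·1.0000 - (4)·1.0000) / (6) = -2.0000
Iteration 2:
  α = (12 - (2)·0.4286 - (2)·-2.0000) / (6) = 2.5238
  β = (-3 - (-2)·1.3333 - (-4)·-2.0000) / (7) = -1.1905
  γ = (-7 - (1)·1.3333 - (4)·0.4286) / (6) = -1.6746
Iteration 3:
  α = (12 - (2)·-1.1905 - (2)·-1.6746) / (6) = 2.9550
  β = (-3 - (-2)·2.5238 - (-4)·-1.6746) / (7) = -0.6644
  γ = (-7 - (1)·2.5238 - (4)·-1.1905) / (6) = -0.7936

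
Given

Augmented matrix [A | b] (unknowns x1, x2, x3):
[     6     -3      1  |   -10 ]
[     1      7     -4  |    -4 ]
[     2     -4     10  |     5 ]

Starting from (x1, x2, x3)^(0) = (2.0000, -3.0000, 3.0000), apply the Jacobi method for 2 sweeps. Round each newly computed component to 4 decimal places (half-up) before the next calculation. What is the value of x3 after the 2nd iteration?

1.5762

Iteration 1:
  x1 = (-10 - (-3)·-3.0000 - (1)·3.0000) / (6) = -3.6667
  x2 = (-4 - (1)·2.0000 - (-4)·3.0000) / (7) = 0.8571
  x3 = (5 - (2)·2.0000 - (-4)·-3.0000) / (10) = -1.1000
Iteration 2:
  x1 = (-10 - (-3)·0.8571 - (1)·-1.1000) / (6) = -1.0548
  x2 = (-4 - (1)·-3.6667 - (-4)·-1.1000) / (7) = -0.6762
  x3 = (5 - (2)·-3.6667 - (-4)·0.8571) / (10) = 1.5762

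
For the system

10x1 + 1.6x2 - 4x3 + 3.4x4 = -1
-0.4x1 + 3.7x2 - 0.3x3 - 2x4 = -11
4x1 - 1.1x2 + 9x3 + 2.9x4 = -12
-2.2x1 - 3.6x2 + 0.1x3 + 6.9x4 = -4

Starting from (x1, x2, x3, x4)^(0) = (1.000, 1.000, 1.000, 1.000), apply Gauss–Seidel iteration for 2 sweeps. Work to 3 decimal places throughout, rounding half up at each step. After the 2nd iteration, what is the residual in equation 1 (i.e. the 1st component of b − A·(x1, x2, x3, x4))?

7.655

Iteration 1:
  x1 = (-1 - (1.6)·1.000 - (-4)·1.000 - (3.4)·1.000) / (10) = -0.200
  x2 = (-11 - (-0.4)·-0.200 - (-0.3)·1.000 - (-2)·1.000) / (3.7) = -2.373
  x3 = (-12 - (4)·-0.200 - (-1.1)·-2.373 - (2.9)·1.000) / (9) = -1.857
  x4 = (-4 - (-2.2)·-0.200 - (-3.6)·-2.373 - (0.1)·-1.857) / (6.9) = -1.855
Iteration 2:
  x1 = (-1 - (1.6)·-2.373 - (-4)·-1.857 - (3.4)·-1.855) / (10) = 0.168
  x2 = (-11 - (-0.4)·0.168 - (-0.3)·-1.857 - (-2)·-1.855) / (3.7) = -4.108
  x3 = (-12 - (4)·0.168 - (-1.1)·-4.108 - (2.9)·-1.855) / (9) = -1.312
  x4 = (-4 - (-2.2)·0.168 - (-3.6)·-4.108 - (0.1)·-1.312) / (6.9) = -2.650
Residual b − A·x = (7.655, -1.427, 2.302, -0.003)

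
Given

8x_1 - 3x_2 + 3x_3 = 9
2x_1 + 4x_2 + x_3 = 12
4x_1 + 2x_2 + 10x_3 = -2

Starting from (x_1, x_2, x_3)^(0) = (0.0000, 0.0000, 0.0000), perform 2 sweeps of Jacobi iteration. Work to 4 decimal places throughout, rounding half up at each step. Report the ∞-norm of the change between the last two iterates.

1.2000

Iteration 1:
  x_1 = (9 - (-3)·0.0000 - (3)·0.0000) / (8) = 1.1250
  x_2 = (12 - (2)·0.0000 - (1)·0.0000) / (4) = 3.0000
  x_3 = (-2 - (4)·0.0000 - (2)·0.0000) / (10) = -0.2000
Iteration 2:
  x_1 = (9 - (-3)·3.0000 - (3)·-0.2000) / (8) = 2.3250
  x_2 = (12 - (2)·1.1250 - (1)·-0.2000) / (4) = 2.4875
  x_3 = (-2 - (4)·1.1250 - (2)·3.0000) / (10) = -1.2500
Change: (1.2000, -0.5125, -1.0500) → max |·| = 1.2000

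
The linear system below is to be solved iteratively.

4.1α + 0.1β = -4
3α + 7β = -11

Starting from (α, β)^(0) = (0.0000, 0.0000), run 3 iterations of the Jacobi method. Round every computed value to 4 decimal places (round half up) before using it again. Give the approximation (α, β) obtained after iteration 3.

Iteration 1:
  α = (-4 - (0.1)·0.0000) / (4.1) = -0.9756
  β = (-11 - (3)·0.0000) / (7) = -1.5714
Iteration 2:
  α = (-4 - (0.1)·-1.5714) / (4.1) = -0.9373
  β = (-11 - (3)·-0.9756) / (7) = -1.1533
Iteration 3:
  α = (-4 - (0.1)·-1.1533) / (4.1) = -0.9475
  β = (-11 - (3)·-0.9373) / (7) = -1.1697

(-0.9475, -1.1697)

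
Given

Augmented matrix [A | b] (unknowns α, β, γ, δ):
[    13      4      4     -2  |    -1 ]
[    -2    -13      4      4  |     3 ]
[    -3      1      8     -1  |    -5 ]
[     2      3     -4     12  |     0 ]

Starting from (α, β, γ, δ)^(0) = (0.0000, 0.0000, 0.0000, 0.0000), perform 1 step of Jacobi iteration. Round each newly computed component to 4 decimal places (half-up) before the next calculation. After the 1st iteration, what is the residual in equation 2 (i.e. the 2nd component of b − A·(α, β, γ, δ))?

2.3458

Iteration 1:
  α = (-1 - (4)·0.0000 - (4)·0.0000 - (-2)·0.0000) / (13) = -0.0769
  β = (3 - (-2)·0.0000 - (4)·0.0000 - (4)·0.0000) / (-13) = -0.2308
  γ = (-5 - (-3)·0.0000 - (1)·0.0000 - (-1)·0.0000) / (8) = -0.6250
  δ = (0 - (2)·0.0000 - (3)·0.0000 - (-4)·0.0000) / (12) = 0.0000
Residual b − A·x = (3.4229, 2.3458, 0.0001, -1.6538)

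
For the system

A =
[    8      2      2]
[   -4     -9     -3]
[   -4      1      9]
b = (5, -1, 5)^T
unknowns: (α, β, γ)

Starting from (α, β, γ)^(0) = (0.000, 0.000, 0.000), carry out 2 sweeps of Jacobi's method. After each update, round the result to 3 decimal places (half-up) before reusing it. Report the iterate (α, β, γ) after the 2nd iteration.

(0.458, -0.352, 0.821)

Iteration 1:
  α = (5 - (2)·0.000 - (2)·0.000) / (8) = 0.625
  β = (-1 - (-4)·0.000 - (-3)·0.000) / (-9) = 0.111
  γ = (5 - (-4)·0.000 - (1)·0.000) / (9) = 0.556
Iteration 2:
  α = (5 - (2)·0.111 - (2)·0.556) / (8) = 0.458
  β = (-1 - (-4)·0.625 - (-3)·0.556) / (-9) = -0.352
  γ = (5 - (-4)·0.625 - (1)·0.111) / (9) = 0.821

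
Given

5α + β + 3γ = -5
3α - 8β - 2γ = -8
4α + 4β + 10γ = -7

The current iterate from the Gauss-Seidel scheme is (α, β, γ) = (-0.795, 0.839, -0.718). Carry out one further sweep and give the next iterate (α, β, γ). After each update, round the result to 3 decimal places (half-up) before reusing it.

(-0.737, 0.903, -0.766)

One sweep:
  α = (-5 - (1)·0.839 - (3)·-0.718) / (5) = -0.737
  β = (-8 - (3)·-0.737 - (-2)·-0.718) / (-8) = 0.903
  γ = (-7 - (4)·-0.737 - (4)·0.903) / (10) = -0.766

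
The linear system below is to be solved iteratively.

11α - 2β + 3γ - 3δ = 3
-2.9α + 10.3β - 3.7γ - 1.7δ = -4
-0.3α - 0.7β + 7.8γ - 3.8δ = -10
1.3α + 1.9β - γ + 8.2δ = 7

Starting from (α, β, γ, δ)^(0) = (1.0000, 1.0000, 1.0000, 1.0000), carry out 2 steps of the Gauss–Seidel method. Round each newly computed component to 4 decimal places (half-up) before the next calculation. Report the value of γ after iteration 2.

Iteration 1:
  α = (3 - (-2)·1.0000 - (3)·1.0000 - (-3)·1.0000) / (11) = 0.4545
  β = (-4 - (-2.9)·0.4545 - (-3.7)·1.0000 - (-1.7)·1.0000) / (10.3) = 0.2639
  γ = (-10 - (-0.3)·0.4545 - (-0.7)·0.2639 - (-3.8)·1.0000) / (7.8) = -0.7537
  δ = (7 - (1.3)·0.4545 - (1.9)·0.2639 - (-1)·-0.7537) / (8.2) = 0.6285
Iteration 2:
  α = (3 - (-2)·0.2639 - (3)·-0.7537 - (-3)·0.6285) / (11) = 0.6977
  β = (-4 - (-2.9)·0.6977 - (-3.7)·-0.7537 - (-1.7)·0.6285) / (10.3) = -0.3589
  γ = (-10 - (-0.3)·0.6977 - (-0.7)·-0.3589 - (-3.8)·0.6285) / (7.8) = -0.9812
  δ = (7 - (1.3)·0.6977 - (1.9)·-0.3589 - (-1)·-0.9812) / (8.2) = 0.7065

-0.9812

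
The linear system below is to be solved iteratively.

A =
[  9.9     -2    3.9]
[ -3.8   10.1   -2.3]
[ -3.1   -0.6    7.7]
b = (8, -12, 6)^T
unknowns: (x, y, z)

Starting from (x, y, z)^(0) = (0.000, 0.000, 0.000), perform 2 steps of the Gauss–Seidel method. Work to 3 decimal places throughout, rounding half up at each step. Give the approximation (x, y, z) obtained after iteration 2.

(0.221, -0.869, 0.800)

Iteration 1:
  x = (8 - (-2)·0.000 - (3.9)·0.000) / (9.9) = 0.808
  y = (-12 - (-3.8)·0.808 - (-2.3)·0.000) / (10.1) = -0.884
  z = (6 - (-3.1)·0.808 - (-0.6)·-0.884) / (7.7) = 1.036
Iteration 2:
  x = (8 - (-2)·-0.884 - (3.9)·1.036) / (9.9) = 0.221
  y = (-12 - (-3.8)·0.221 - (-2.3)·1.036) / (10.1) = -0.869
  z = (6 - (-3.1)·0.221 - (-0.6)·-0.869) / (7.7) = 0.800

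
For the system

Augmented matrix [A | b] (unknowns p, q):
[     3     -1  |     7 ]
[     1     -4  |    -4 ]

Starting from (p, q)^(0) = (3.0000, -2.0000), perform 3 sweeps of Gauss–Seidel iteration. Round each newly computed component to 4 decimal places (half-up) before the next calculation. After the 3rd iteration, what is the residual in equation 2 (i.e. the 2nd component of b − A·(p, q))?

Iteration 1:
  p = (7 - (-1)·-2.0000) / (3) = 1.6667
  q = (-4 - (1)·1.6667) / (-4) = 1.4167
Iteration 2:
  p = (7 - (-1)·1.4167) / (3) = 2.8056
  q = (-4 - (1)·2.8056) / (-4) = 1.7014
Iteration 3:
  p = (7 - (-1)·1.7014) / (3) = 2.9005
  q = (-4 - (1)·2.9005) / (-4) = 1.7251
Residual b − A·x = (0.0236, -0.0001)

-0.0001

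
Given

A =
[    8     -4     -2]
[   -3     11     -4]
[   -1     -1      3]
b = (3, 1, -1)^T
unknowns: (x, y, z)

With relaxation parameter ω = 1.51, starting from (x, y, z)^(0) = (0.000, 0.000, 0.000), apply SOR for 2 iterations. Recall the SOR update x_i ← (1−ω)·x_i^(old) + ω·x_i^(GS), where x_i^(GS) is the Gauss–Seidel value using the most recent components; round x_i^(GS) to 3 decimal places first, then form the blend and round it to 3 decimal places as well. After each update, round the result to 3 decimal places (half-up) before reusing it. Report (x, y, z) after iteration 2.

Iteration 1:
  x: GS value = (3 - (-4)·0.000 - (-2)·0.000) / (8) = 0.375;  x ← (1−ω)·0.000 + ω·0.375 = 0.566
  y: GS value = (1 - (-3)·0.566 - (-4)·0.000) / (11) = 0.245;  y ← (1−ω)·0.000 + ω·0.245 = 0.370
  z: GS value = (-1 - (-1)·0.566 - (-1)·0.370) / (3) = -0.021;  z ← (1−ω)·0.000 + ω·-0.021 = -0.032
Iteration 2:
  x: GS value = (3 - (-4)·0.370 - (-2)·-0.032) / (8) = 0.552;  x ← (1−ω)·0.566 + ω·0.552 = 0.545
  y: GS value = (1 - (-3)·0.545 - (-4)·-0.032) / (11) = 0.228;  y ← (1−ω)·0.370 + ω·0.228 = 0.156
  z: GS value = (-1 - (-1)·0.545 - (-1)·0.156) / (3) = -0.100;  z ← (1−ω)·-0.032 + ω·-0.100 = -0.135

(0.545, 0.156, -0.135)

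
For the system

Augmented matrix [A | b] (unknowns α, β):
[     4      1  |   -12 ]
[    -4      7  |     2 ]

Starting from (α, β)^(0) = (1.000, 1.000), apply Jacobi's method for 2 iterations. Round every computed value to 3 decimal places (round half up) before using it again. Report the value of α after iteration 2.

-3.214

Iteration 1:
  α = (-12 - (1)·1.000) / (4) = -3.250
  β = (2 - (-4)·1.000) / (7) = 0.857
Iteration 2:
  α = (-12 - (1)·0.857) / (4) = -3.214
  β = (2 - (-4)·-3.250) / (7) = -1.571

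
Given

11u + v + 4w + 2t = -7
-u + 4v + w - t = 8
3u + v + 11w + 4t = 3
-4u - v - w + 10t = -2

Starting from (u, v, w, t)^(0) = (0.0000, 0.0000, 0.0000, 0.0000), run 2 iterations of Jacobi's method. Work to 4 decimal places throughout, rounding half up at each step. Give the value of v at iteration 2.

Iteration 1:
  u = (-7 - (1)·0.0000 - (4)·0.0000 - (2)·0.0000) / (11) = -0.6364
  v = (8 - (-1)·0.0000 - (1)·0.0000 - (-1)·0.0000) / (4) = 2.0000
  w = (3 - (3)·0.0000 - (1)·0.0000 - (4)·0.0000) / (11) = 0.2727
  t = (-2 - (-4)·0.0000 - (-1)·0.0000 - (-1)·0.0000) / (10) = -0.2000
Iteration 2:
  u = (-7 - (1)·2.0000 - (4)·0.2727 - (2)·-0.2000) / (11) = -0.8810
  v = (8 - (-1)·-0.6364 - (1)·0.2727 - (-1)·-0.2000) / (4) = 1.7227
  w = (3 - (3)·-0.6364 - (1)·2.0000 - (4)·-0.2000) / (11) = 0.3372
  t = (-2 - (-4)·-0.6364 - (-1)·2.0000 - (-1)·0.2727) / (10) = -0.2273

1.7227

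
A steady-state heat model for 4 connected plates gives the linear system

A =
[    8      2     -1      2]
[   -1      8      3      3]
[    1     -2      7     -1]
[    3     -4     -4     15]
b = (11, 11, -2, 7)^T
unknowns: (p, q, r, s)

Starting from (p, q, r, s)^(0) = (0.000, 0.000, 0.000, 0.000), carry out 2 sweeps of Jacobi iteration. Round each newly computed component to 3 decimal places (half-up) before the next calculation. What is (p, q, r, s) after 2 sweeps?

(0.879, 1.479, -0.023, 0.482)

Iteration 1:
  p = (11 - (2)·0.000 - (-1)·0.000 - (2)·0.000) / (8) = 1.375
  q = (11 - (-1)·0.000 - (3)·0.000 - (3)·0.000) / (8) = 1.375
  r = (-2 - (1)·0.000 - (-2)·0.000 - (-1)·0.000) / (7) = -0.286
  s = (7 - (3)·0.000 - (-4)·0.000 - (-4)·0.000) / (15) = 0.467
Iteration 2:
  p = (11 - (2)·1.375 - (-1)·-0.286 - (2)·0.467) / (8) = 0.879
  q = (11 - (-1)·1.375 - (3)·-0.286 - (3)·0.467) / (8) = 1.479
  r = (-2 - (1)·1.375 - (-2)·1.375 - (-1)·0.467) / (7) = -0.023
  s = (7 - (3)·1.375 - (-4)·1.375 - (-4)·-0.286) / (15) = 0.482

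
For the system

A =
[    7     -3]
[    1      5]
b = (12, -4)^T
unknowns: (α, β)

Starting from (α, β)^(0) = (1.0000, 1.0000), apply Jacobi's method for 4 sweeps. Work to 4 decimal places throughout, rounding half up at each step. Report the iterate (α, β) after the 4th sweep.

(1.2612, -1.0375)

Iteration 1:
  α = (12 - (-3)·1.0000) / (7) = 2.1429
  β = (-4 - (1)·1.0000) / (5) = -1.0000
Iteration 2:
  α = (12 - (-3)·-1.0000) / (7) = 1.2857
  β = (-4 - (1)·2.1429) / (5) = -1.2286
Iteration 3:
  α = (12 - (-3)·-1.2286) / (7) = 1.1877
  β = (-4 - (1)·1.2857) / (5) = -1.0571
Iteration 4:
  α = (12 - (-3)·-1.0571) / (7) = 1.2612
  β = (-4 - (1)·1.1877) / (5) = -1.0375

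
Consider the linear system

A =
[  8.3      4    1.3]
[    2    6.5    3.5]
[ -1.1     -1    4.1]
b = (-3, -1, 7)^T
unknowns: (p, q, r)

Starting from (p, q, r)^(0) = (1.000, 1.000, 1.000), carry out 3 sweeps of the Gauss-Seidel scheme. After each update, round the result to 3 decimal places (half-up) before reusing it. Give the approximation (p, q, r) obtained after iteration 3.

(-0.218, -0.850, 1.442)

Iteration 1:
  p = (-3 - (4)·1.000 - (1.3)·1.000) / (8.3) = -1.000
  q = (-1 - (2)·-1.000 - (3.5)·1.000) / (6.5) = -0.385
  r = (7 - (-1.1)·-1.000 - (-1)·-0.385) / (4.1) = 1.345
Iteration 2:
  p = (-3 - (4)·-0.385 - (1.3)·1.345) / (8.3) = -0.387
  q = (-1 - (2)·-0.387 - (3.5)·1.345) / (6.5) = -0.759
  r = (7 - (-1.1)·-0.387 - (-1)·-0.759) / (4.1) = 1.418
Iteration 3:
  p = (-3 - (4)·-0.759 - (1.3)·1.418) / (8.3) = -0.218
  q = (-1 - (2)·-0.218 - (3.5)·1.418) / (6.5) = -0.850
  r = (7 - (-1.1)·-0.218 - (-1)·-0.850) / (4.1) = 1.442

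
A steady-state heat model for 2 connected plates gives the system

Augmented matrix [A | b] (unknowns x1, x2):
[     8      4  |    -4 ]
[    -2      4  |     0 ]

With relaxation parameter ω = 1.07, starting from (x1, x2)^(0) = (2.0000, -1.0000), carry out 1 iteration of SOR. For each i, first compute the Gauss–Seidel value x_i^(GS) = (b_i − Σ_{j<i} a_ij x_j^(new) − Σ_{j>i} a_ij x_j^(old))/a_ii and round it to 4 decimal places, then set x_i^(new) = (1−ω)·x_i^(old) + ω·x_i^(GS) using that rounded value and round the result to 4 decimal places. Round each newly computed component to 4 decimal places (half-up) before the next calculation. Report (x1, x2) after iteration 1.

(-0.1400, -0.0049)

Iteration 1:
  x1: GS value = (-4 - (4)·-1.0000) / (8) = 0.0000;  x1 ← (1−ω)·2.0000 + ω·0.0000 = -0.1400
  x2: GS value = (0 - (-2)·-0.1400) / (4) = -0.0700;  x2 ← (1−ω)·-1.0000 + ω·-0.0700 = -0.0049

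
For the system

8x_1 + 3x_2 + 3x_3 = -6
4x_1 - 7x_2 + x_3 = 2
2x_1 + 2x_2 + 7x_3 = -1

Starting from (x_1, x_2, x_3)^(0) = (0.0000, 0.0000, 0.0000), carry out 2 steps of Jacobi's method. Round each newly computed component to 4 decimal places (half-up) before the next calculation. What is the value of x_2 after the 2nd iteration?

Iteration 1:
  x_1 = (-6 - (3)·0.0000 - (3)·0.0000) / (8) = -0.7500
  x_2 = (2 - (4)·0.0000 - (1)·0.0000) / (-7) = -0.2857
  x_3 = (-1 - (2)·0.0000 - (2)·0.0000) / (7) = -0.1429
Iteration 2:
  x_1 = (-6 - (3)·-0.2857 - (3)·-0.1429) / (8) = -0.5893
  x_2 = (2 - (4)·-0.7500 - (1)·-0.1429) / (-7) = -0.7347
  x_3 = (-1 - (2)·-0.7500 - (2)·-0.2857) / (7) = 0.1531

-0.7347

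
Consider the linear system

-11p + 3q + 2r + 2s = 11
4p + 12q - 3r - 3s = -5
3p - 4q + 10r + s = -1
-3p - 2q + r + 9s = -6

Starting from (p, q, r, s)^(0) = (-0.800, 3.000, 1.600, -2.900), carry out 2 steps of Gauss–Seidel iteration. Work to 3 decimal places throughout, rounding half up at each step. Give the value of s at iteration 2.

-1.186

Iteration 1:
  p = (11 - (3)·3.000 - (2)·1.600 - (2)·-2.900) / (-11) = -0.418
  q = (-5 - (4)·-0.418 - (-3)·1.600 - (-3)·-2.900) / (12) = -0.602
  r = (-1 - (3)·-0.418 - (-4)·-0.602 - (1)·-2.900) / (10) = 0.075
  s = (-6 - (-3)·-0.418 - (-2)·-0.602 - (1)·0.075) / (9) = -0.948
Iteration 2:
  p = (11 - (3)·-0.602 - (2)·0.075 - (2)·-0.948) / (-11) = -1.323
  q = (-5 - (4)·-1.323 - (-3)·0.075 - (-3)·-0.948) / (12) = -0.194
  r = (-1 - (3)·-1.323 - (-4)·-0.194 - (1)·-0.948) / (10) = 0.314
  s = (-6 - (-3)·-1.323 - (-2)·-0.194 - (1)·0.314) / (9) = -1.186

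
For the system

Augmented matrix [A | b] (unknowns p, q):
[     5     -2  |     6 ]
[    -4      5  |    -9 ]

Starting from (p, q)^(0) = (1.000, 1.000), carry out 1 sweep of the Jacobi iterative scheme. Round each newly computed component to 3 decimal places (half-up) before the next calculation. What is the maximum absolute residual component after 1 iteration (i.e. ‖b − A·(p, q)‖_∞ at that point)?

4.000

Iteration 1:
  p = (6 - (-2)·1.000) / (5) = 1.600
  q = (-9 - (-4)·1.000) / (5) = -1.000
Residual b − A·x = (-4.000, 2.400); ∞-norm = 4.000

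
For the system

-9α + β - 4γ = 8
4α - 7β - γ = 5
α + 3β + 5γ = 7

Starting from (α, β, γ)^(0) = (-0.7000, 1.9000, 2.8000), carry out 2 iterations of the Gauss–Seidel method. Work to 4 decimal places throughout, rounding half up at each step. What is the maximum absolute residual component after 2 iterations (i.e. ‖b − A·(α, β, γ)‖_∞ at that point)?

1.7854

Iteration 1:
  α = (8 - (1)·1.9000 - (-4)·2.8000) / (-9) = -1.9222
  β = (5 - (4)·-1.9222 - (-1)·2.8000) / (-7) = -2.2127
  γ = (7 - (1)·-1.9222 - (3)·-2.2127) / (5) = 3.1121
Iteration 2:
  α = (8 - (1)·-2.2127 - (-4)·3.1121) / (-9) = -2.5179
  β = (5 - (4)·-2.5179 - (-1)·3.1121) / (-7) = -2.5977
  γ = (7 - (1)·-2.5179 - (3)·-2.5977) / (5) = 3.4622
Residual b − A·x = (1.7854, 0.3499, 0.0000); ∞-norm = 1.7854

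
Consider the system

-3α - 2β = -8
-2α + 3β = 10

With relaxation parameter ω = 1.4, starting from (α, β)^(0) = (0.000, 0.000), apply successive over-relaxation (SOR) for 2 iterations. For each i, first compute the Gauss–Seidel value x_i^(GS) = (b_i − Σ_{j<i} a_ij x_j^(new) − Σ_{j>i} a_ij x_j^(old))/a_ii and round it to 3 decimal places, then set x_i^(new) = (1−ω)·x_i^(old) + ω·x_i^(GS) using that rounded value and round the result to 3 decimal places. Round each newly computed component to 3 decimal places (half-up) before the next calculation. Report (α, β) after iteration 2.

Iteration 1:
  α: GS value = (-8 - (-2)·0.000) / (-3) = 2.667;  α ← (1−ω)·0.000 + ω·2.667 = 3.734
  β: GS value = (10 - (-2)·3.734) / (3) = 5.823;  β ← (1−ω)·0.000 + ω·5.823 = 8.152
Iteration 2:
  α: GS value = (-8 - (-2)·8.152) / (-3) = -2.768;  α ← (1−ω)·3.734 + ω·-2.768 = -5.369
  β: GS value = (10 - (-2)·-5.369) / (3) = -0.246;  β ← (1−ω)·8.152 + ω·-0.246 = -3.605

(-5.369, -3.605)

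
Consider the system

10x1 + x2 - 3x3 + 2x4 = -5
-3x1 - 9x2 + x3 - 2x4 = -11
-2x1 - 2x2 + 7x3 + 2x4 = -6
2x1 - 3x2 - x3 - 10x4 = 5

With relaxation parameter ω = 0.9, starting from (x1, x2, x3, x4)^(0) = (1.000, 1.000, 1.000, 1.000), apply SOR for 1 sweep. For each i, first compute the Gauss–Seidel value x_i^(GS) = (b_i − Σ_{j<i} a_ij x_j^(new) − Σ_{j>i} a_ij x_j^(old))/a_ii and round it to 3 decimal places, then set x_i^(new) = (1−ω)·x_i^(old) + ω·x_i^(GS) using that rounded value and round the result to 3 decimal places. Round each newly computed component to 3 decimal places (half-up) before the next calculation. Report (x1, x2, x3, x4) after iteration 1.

Iteration 1:
  x1: GS value = (-5 - (1)·1.000 - (-3)·1.000 - (2)·1.000) / (10) = -0.500;  x1 ← (1−ω)·1.000 + ω·-0.500 = -0.350
  x2: GS value = (-11 - (-3)·-0.350 - (1)·1.000 - (-2)·1.000) / (-9) = 1.228;  x2 ← (1−ω)·1.000 + ω·1.228 = 1.205
  x3: GS value = (-6 - (-2)·-0.350 - (-2)·1.205 - (2)·1.000) / (7) = -0.899;  x3 ← (1−ω)·1.000 + ω·-0.899 = -0.709
  x4: GS value = (5 - (2)·-0.350 - (-3)·1.205 - (-1)·-0.709) / (-10) = -0.861;  x4 ← (1−ω)·1.000 + ω·-0.861 = -0.675

(-0.350, 1.205, -0.709, -0.675)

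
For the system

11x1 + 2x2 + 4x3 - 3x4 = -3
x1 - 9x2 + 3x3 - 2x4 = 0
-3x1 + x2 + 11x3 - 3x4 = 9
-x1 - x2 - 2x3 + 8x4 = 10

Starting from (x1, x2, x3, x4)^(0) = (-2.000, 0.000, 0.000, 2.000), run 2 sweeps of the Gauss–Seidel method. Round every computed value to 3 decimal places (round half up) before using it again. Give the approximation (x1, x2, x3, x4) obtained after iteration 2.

(-0.298, 0.103, 1.164, 1.517)

Iteration 1:
  x1 = (-3 - (2)·0.000 - (4)·0.000 - (-3)·2.000) / (11) = 0.273
  x2 = (0 - (1)·0.273 - (3)·0.000 - (-2)·2.000) / (-9) = -0.414
  x3 = (9 - (-3)·0.273 - (1)·-0.414 - (-3)·2.000) / (11) = 1.476
  x4 = (10 - (-1)·0.273 - (-1)·-0.414 - (-2)·1.476) / (8) = 1.601
Iteration 2:
  x1 = (-3 - (2)·-0.414 - (4)·1.476 - (-3)·1.601) / (11) = -0.298
  x2 = (0 - (1)·-0.298 - (3)·1.476 - (-2)·1.601) / (-9) = 0.103
  x3 = (9 - (-3)·-0.298 - (1)·0.103 - (-3)·1.601) / (11) = 1.164
  x4 = (10 - (-1)·-0.298 - (-1)·0.103 - (-2)·1.164) / (8) = 1.517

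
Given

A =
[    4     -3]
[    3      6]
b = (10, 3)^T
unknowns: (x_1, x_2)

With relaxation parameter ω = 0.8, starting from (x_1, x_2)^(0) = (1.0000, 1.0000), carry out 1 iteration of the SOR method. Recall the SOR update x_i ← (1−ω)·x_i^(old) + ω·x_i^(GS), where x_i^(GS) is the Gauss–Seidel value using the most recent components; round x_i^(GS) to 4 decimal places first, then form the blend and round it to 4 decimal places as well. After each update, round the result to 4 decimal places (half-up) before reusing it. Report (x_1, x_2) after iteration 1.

(2.8000, -0.5200)

Iteration 1:
  x_1: GS value = (10 - (-3)·1.0000) / (4) = 3.2500;  x_1 ← (1−ω)·1.0000 + ω·3.2500 = 2.8000
  x_2: GS value = (3 - (3)·2.8000) / (6) = -0.9000;  x_2 ← (1−ω)·1.0000 + ω·-0.9000 = -0.5200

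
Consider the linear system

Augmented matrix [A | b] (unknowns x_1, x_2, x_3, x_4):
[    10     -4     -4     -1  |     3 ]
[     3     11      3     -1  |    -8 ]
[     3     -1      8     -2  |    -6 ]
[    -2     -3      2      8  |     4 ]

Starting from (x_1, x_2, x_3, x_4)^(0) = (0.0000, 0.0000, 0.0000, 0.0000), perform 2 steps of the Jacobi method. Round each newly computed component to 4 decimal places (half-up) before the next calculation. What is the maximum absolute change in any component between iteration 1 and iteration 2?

0.5409

Iteration 1:
  x_1 = (3 - (-4)·0.0000 - (-4)·0.0000 - (-1)·0.0000) / (10) = 0.3000
  x_2 = (-8 - (3)·0.0000 - (3)·0.0000 - (-1)·0.0000) / (11) = -0.7273
  x_3 = (-6 - (3)·0.0000 - (-1)·0.0000 - (-2)·0.0000) / (8) = -0.7500
  x_4 = (4 - (-2)·0.0000 - (-3)·0.0000 - (2)·0.0000) / (8) = 0.5000
Iteration 2:
  x_1 = (3 - (-4)·-0.7273 - (-4)·-0.7500 - (-1)·0.5000) / (10) = -0.2409
  x_2 = (-8 - (3)·0.3000 - (3)·-0.7500 - (-1)·0.5000) / (11) = -0.5591
  x_3 = (-6 - (3)·0.3000 - (-1)·-0.7273 - (-2)·0.5000) / (8) = -0.8284
  x_4 = (4 - (-2)·0.3000 - (-3)·-0.7273 - (2)·-0.7500) / (8) = 0.4898
Change: (-0.5409, 0.1682, -0.0784, -0.0102) → max |·| = 0.5409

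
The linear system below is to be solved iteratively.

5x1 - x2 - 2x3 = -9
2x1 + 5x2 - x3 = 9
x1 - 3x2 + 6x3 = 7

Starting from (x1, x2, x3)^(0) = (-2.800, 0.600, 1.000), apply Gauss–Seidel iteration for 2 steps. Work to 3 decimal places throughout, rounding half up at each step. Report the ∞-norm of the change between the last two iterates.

Iteration 1:
  x1 = (-9 - (-1)·0.600 - (-2)·1.000) / (5) = -1.280
  x2 = (9 - (2)·-1.280 - (-1)·1.000) / (5) = 2.512
  x3 = (7 - (1)·-1.280 - (-3)·2.512) / (6) = 2.636
Iteration 2:
  x1 = (-9 - (-1)·2.512 - (-2)·2.636) / (5) = -0.243
  x2 = (9 - (2)·-0.243 - (-1)·2.636) / (5) = 2.424
  x3 = (7 - (1)·-0.243 - (-3)·2.424) / (6) = 2.419
Change: (1.037, -0.088, -0.217) → max |·| = 1.037

1.037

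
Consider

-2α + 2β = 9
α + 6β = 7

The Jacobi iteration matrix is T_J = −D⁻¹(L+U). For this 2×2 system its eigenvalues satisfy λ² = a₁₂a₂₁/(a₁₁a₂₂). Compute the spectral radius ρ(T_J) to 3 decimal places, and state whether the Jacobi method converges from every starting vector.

a₁₂a₂₁/(a₁₁a₂₂) = (2)·(1) / ((-2)·(6)) = -0.166667
ρ = √|-0.166667| = √0.166667 = 0.408
ρ < 1, so Jacobi converges

0.408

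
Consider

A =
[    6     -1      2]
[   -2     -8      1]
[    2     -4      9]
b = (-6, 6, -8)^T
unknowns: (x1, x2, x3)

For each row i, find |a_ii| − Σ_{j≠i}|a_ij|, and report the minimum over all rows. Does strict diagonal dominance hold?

3

row 1: |6| − (1+2) = 3
row 2: |-8| − (2+1) = 5
row 3: |9| − (2+4) = 3
minimum over rows = 3 → strictly diagonally dominant (convergence guaranteed)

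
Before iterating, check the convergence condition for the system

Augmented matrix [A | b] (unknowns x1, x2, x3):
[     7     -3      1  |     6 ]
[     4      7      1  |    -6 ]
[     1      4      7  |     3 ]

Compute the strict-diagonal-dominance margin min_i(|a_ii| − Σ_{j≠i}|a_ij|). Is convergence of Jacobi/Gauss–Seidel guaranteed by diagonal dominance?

row 1: |7| − (3+1) = 3
row 2: |7| − (4+1) = 2
row 3: |7| − (1+4) = 2
minimum over rows = 2 → strictly diagonally dominant (convergence guaranteed)

2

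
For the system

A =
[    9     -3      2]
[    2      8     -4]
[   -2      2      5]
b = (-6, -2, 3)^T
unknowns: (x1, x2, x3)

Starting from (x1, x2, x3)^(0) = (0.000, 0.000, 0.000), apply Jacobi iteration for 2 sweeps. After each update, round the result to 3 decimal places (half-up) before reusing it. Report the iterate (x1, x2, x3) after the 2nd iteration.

(-0.883, 0.217, 0.433)

Iteration 1:
  x1 = (-6 - (-3)·0.000 - (2)·0.000) / (9) = -0.667
  x2 = (-2 - (2)·0.000 - (-4)·0.000) / (8) = -0.250
  x3 = (3 - (-2)·0.000 - (2)·0.000) / (5) = 0.600
Iteration 2:
  x1 = (-6 - (-3)·-0.250 - (2)·0.600) / (9) = -0.883
  x2 = (-2 - (2)·-0.667 - (-4)·0.600) / (8) = 0.217
  x3 = (3 - (-2)·-0.667 - (2)·-0.250) / (5) = 0.433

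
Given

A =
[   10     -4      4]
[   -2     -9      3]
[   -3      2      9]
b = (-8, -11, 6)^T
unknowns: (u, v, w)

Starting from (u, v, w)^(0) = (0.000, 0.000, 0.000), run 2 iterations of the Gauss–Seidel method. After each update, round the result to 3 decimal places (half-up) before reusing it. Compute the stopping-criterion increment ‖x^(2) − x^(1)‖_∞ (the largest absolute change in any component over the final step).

Iteration 1:
  u = (-8 - (-4)·0.000 - (4)·0.000) / (10) = -0.800
  v = (-11 - (-2)·-0.800 - (3)·0.000) / (-9) = 1.400
  w = (6 - (-3)·-0.800 - (2)·1.400) / (9) = 0.089
Iteration 2:
  u = (-8 - (-4)·1.400 - (4)·0.089) / (10) = -0.276
  v = (-11 - (-2)·-0.276 - (3)·0.089) / (-9) = 1.313
  w = (6 - (-3)·-0.276 - (2)·1.313) / (9) = 0.283
Change: (0.524, -0.087, 0.194) → max |·| = 0.524

0.524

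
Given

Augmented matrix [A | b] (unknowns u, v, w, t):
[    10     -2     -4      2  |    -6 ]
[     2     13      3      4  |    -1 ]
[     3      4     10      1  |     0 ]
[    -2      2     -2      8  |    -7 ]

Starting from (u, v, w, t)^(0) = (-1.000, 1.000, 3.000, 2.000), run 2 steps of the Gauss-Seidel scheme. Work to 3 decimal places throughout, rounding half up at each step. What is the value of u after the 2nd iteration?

-0.716

Iteration 1:
  u = (-6 - (-2)·1.000 - (-4)·3.000 - (2)·2.000) / (10) = 0.400
  v = (-1 - (2)·0.400 - (3)·3.000 - (4)·2.000) / (13) = -1.446
  w = (0 - (3)·0.400 - (4)·-1.446 - (1)·2.000) / (10) = 0.258
  t = (-7 - (-2)·0.400 - (2)·-1.446 - (-2)·0.258) / (8) = -0.349
Iteration 2:
  u = (-6 - (-2)·-1.446 - (-4)·0.258 - (2)·-0.349) / (10) = -0.716
  v = (-1 - (2)·-0.716 - (3)·0.258 - (4)·-0.349) / (13) = 0.081
  w = (0 - (3)·-0.716 - (4)·0.081 - (1)·-0.349) / (10) = 0.217
  t = (-7 - (-2)·-0.716 - (2)·0.081 - (-2)·0.217) / (8) = -1.020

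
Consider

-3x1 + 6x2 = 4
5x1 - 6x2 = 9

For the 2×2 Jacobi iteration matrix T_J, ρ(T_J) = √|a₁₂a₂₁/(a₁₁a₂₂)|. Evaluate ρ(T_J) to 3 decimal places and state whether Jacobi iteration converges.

a₁₂a₂₁/(a₁₁a₂₂) = (6)·(5) / ((-3)·(-6)) = 1.666667
ρ = √|1.666667| = √1.666667 = 1.291
ρ > 1, so Jacobi diverges

1.291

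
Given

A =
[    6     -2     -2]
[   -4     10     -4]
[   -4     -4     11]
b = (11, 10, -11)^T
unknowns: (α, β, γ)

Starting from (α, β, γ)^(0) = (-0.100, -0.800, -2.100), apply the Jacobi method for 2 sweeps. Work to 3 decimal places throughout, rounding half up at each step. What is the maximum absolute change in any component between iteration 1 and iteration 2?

0.696

Iteration 1:
  α = (11 - (-2)·-0.800 - (-2)·-2.100) / (6) = 0.867
  β = (10 - (-4)·-0.100 - (-4)·-2.100) / (10) = 0.120
  γ = (-11 - (-4)·-0.100 - (-4)·-0.800) / (11) = -1.327
Iteration 2:
  α = (11 - (-2)·0.120 - (-2)·-1.327) / (6) = 1.431
  β = (10 - (-4)·0.867 - (-4)·-1.327) / (10) = 0.816
  γ = (-11 - (-4)·0.867 - (-4)·0.120) / (11) = -0.641
Change: (0.564, 0.696, 0.686) → max |·| = 0.696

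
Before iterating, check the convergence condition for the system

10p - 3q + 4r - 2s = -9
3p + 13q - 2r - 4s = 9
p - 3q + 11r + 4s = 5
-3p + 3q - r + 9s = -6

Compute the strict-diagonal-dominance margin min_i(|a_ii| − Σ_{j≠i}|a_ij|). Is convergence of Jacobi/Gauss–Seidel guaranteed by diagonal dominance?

1

row 1: |10| − (3+4+2) = 1
row 2: |13| − (3+2+4) = 4
row 3: |11| − (1+3+4) = 3
row 4: |9| − (3+3+1) = 2
minimum over rows = 1 → strictly diagonally dominant (convergence guaranteed)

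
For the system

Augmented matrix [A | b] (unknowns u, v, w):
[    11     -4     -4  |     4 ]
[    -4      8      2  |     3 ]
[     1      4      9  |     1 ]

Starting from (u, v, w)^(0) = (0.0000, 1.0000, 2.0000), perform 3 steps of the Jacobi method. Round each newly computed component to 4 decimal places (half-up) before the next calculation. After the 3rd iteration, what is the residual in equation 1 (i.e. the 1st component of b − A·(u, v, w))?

-4.6246

Iteration 1:
  u = (4 - (-4)·1.0000 - (-4)·2.0000) / (11) = 1.4545
  v = (3 - (-4)·0.0000 - (2)·2.0000) / (8) = -0.1250
  w = (1 - (1)·0.0000 - (4)·1.0000) / (9) = -0.3333
Iteration 2:
  u = (4 - (-4)·-0.1250 - (-4)·-0.3333) / (11) = 0.1970
  v = (3 - (-4)·1.4545 - (2)·-0.3333) / (8) = 1.1856
  w = (1 - (1)·1.4545 - (4)·-0.1250) / (9) = 0.0051
Iteration 3:
  u = (4 - (-4)·1.1856 - (-4)·0.0051) / (11) = 0.7966
  v = (3 - (-4)·0.1970 - (2)·0.0051) / (8) = 0.4722
  w = (1 - (1)·0.1970 - (4)·1.1856) / (9) = -0.4377
Residual b − A·x = (-4.6246, 3.2842, 2.2539)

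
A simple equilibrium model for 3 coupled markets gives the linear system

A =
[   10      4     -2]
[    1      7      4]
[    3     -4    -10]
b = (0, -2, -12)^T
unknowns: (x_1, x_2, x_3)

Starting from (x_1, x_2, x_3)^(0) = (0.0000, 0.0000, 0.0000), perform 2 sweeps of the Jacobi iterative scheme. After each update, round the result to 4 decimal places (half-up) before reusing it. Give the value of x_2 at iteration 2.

-0.9714

Iteration 1:
  x_1 = (0 - (4)·0.0000 - (-2)·0.0000) / (10) = 0.0000
  x_2 = (-2 - (1)·0.0000 - (4)·0.0000) / (7) = -0.2857
  x_3 = (-12 - (3)·0.0000 - (-4)·0.0000) / (-10) = 1.2000
Iteration 2:
  x_1 = (0 - (4)·-0.2857 - (-2)·1.2000) / (10) = 0.3543
  x_2 = (-2 - (1)·0.0000 - (4)·1.2000) / (7) = -0.9714
  x_3 = (-12 - (3)·0.0000 - (-4)·-0.2857) / (-10) = 1.3143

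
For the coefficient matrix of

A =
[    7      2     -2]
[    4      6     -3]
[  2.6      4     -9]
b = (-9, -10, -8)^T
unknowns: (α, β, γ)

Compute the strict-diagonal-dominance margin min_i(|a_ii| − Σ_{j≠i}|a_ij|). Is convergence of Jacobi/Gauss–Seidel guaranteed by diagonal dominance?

-1

row 1: |7| − (2+2) = 3
row 2: |6| − (4+3) = -1
row 3: |-9| − (2.6+4) = 2.4
minimum over rows = -1 → not strictly diagonally dominant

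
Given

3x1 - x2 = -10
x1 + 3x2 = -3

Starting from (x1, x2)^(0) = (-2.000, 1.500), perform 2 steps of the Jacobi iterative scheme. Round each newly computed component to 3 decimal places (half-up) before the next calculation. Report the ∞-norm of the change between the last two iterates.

0.611

Iteration 1:
  x1 = (-10 - (-1)·1.500) / (3) = -2.833
  x2 = (-3 - (1)·-2.000) / (3) = -0.333
Iteration 2:
  x1 = (-10 - (-1)·-0.333) / (3) = -3.444
  x2 = (-3 - (1)·-2.833) / (3) = -0.056
Change: (-0.611, 0.277) → max |·| = 0.611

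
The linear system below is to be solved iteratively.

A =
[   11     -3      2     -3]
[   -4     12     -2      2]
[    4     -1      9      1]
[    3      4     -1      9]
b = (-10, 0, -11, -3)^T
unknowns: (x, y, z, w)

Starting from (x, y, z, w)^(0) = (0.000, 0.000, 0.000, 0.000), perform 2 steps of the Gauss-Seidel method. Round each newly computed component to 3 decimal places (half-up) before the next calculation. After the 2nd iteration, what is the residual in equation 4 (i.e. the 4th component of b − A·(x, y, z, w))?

0.002

Iteration 1:
  x = (-10 - (-3)·0.000 - (2)·0.000 - (-3)·0.000) / (11) = -0.909
  y = (0 - (-4)·-0.909 - (-2)·0.000 - (2)·0.000) / (12) = -0.303
  z = (-11 - (4)·-0.909 - (-1)·-0.303 - (1)·0.000) / (9) = -0.852
  w = (-3 - (3)·-0.909 - (4)·-0.303 - (-1)·-0.852) / (9) = 0.010
Iteration 2:
  x = (-10 - (-3)·-0.303 - (2)·-0.852 - (-3)·0.010) / (11) = -0.834
  y = (0 - (-4)·-0.834 - (-2)·-0.852 - (2)·0.010) / (12) = -0.422
  z = (-11 - (4)·-0.834 - (-1)·-0.422 - (1)·0.010) / (9) = -0.900
  w = (-3 - (3)·-0.834 - (4)·-0.422 - (-1)·-0.900) / (9) = 0.032
Residual b − A·x = (-0.196, -0.136, -0.018, 0.002)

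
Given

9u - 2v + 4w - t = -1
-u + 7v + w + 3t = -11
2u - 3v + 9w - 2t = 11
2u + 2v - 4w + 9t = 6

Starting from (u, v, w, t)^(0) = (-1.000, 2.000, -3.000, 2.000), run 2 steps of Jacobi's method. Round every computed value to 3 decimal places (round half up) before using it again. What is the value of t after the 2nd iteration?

Iteration 1:
  u = (-1 - (-2)·2.000 - (4)·-3.000 - (-1)·2.000) / (9) = 1.889
  v = (-11 - (-1)·-1.000 - (1)·-3.000 - (3)·2.000) / (7) = -2.143
  w = (11 - (2)·-1.000 - (-3)·2.000 - (-2)·2.000) / (9) = 2.556
  t = (6 - (2)·-1.000 - (2)·2.000 - (-4)·-3.000) / (9) = -0.889
Iteration 2:
  u = (-1 - (-2)·-2.143 - (4)·2.556 - (-1)·-0.889) / (9) = -1.822
  v = (-11 - (-1)·1.889 - (1)·2.556 - (3)·-0.889) / (7) = -1.286
  w = (11 - (2)·1.889 - (-3)·-2.143 - (-2)·-0.889) / (9) = -0.109
  t = (6 - (2)·1.889 - (2)·-2.143 - (-4)·2.556) / (9) = 1.859

1.859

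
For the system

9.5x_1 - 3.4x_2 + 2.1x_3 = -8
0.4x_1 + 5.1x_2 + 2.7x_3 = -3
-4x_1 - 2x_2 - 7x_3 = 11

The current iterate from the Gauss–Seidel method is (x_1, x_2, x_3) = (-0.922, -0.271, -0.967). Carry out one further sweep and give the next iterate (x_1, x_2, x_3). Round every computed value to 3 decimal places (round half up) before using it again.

(-0.725, -0.019, -1.152)

One sweep:
  x_1 = (-8 - (-3.4)·-0.271 - (2.1)·-0.967) / (9.5) = -0.725
  x_2 = (-3 - (0.4)·-0.725 - (2.7)·-0.967) / (5.1) = -0.019
  x_3 = (11 - (-4)·-0.725 - (-2)·-0.019) / (-7) = -1.152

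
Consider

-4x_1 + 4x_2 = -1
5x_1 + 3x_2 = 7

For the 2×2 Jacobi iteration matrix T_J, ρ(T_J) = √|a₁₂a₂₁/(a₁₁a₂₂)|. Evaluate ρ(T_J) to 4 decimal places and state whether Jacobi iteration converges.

1.2910

a₁₂a₂₁/(a₁₁a₂₂) = (4)·(5) / ((-4)·(3)) = -1.666667
ρ = √|-1.666667| = √1.666667 = 1.2910
ρ > 1, so Jacobi diverges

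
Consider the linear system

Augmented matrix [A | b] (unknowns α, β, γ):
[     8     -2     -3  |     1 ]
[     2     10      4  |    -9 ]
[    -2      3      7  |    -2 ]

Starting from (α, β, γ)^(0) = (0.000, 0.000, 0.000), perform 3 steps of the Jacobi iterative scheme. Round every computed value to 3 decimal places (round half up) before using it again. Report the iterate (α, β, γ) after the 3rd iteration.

Iteration 1:
  α = (1 - (-2)·0.000 - (-3)·0.000) / (8) = 0.125
  β = (-9 - (2)·0.000 - (4)·0.000) / (10) = -0.900
  γ = (-2 - (-2)·0.000 - (3)·0.000) / (7) = -0.286
Iteration 2:
  α = (1 - (-2)·-0.900 - (-3)·-0.286) / (8) = -0.207
  β = (-9 - (2)·0.125 - (4)·-0.286) / (10) = -0.811
  γ = (-2 - (-2)·0.125 - (3)·-0.900) / (7) = 0.136
Iteration 3:
  α = (1 - (-2)·-0.811 - (-3)·0.136) / (8) = -0.027
  β = (-9 - (2)·-0.207 - (4)·0.136) / (10) = -0.913
  γ = (-2 - (-2)·-0.207 - (3)·-0.811) / (7) = 0.003

(-0.027, -0.913, 0.003)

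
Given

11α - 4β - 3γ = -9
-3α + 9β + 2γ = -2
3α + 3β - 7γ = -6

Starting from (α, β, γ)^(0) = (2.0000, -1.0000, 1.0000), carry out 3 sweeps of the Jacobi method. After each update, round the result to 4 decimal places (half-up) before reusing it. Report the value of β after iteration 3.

-0.4762

Iteration 1:
  α = (-9 - (-4)·-1.0000 - (-3)·1.0000) / (11) = -0.9091
  β = (-2 - (-3)·2.0000 - (2)·1.0000) / (9) = 0.2222
  γ = (-6 - (3)·2.0000 - (3)·-1.0000) / (-7) = 1.2857
Iteration 2:
  α = (-9 - (-4)·0.2222 - (-3)·1.2857) / (11) = -0.3867
  β = (-2 - (-3)·-0.9091 - (2)·1.2857) / (9) = -0.8110
  γ = (-6 - (3)·-0.9091 - (3)·0.2222) / (-7) = 0.5628
Iteration 3:
  α = (-9 - (-4)·-0.8110 - (-3)·0.5628) / (11) = -0.9596
  β = (-2 - (-3)·-0.3867 - (2)·0.5628) / (9) = -0.4762
  γ = (-6 - (3)·-0.3867 - (3)·-0.8110) / (-7) = 0.3438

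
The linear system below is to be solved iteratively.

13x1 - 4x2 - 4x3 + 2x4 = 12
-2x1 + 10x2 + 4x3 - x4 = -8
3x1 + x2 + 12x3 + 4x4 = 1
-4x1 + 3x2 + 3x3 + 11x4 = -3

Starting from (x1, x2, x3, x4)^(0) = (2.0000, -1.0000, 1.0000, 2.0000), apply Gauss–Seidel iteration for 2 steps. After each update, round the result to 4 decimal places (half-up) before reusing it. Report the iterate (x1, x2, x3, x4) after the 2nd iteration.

(0.3918, -0.4189, -0.1035, 0.0122)

Iteration 1:
  x1 = (12 - (-4)·-1.0000 - (-4)·1.0000 - (2)·2.0000) / (13) = 0.6154
  x2 = (-8 - (-2)·0.6154 - (4)·1.0000 - (-1)·2.0000) / (10) = -0.8769
  x3 = (1 - (3)·0.6154 - (1)·-0.8769 - (4)·2.0000) / (12) = -0.6641
  x4 = (-3 - (-4)·0.6154 - (3)·-0.8769 - (3)·-0.6641) / (11) = 0.3713
Iteration 2:
  x1 = (12 - (-4)·-0.8769 - (-4)·-0.6641 - (2)·0.3713) / (13) = 0.3918
  x2 = (-8 - (-2)·0.3918 - (4)·-0.6641 - (-1)·0.3713) / (10) = -0.4189
  x3 = (1 - (3)·0.3918 - (1)·-0.4189 - (4)·0.3713) / (12) = -0.1035
  x4 = (-3 - (-4)·0.3918 - (3)·-0.4189 - (3)·-0.1035) / (11) = 0.0122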